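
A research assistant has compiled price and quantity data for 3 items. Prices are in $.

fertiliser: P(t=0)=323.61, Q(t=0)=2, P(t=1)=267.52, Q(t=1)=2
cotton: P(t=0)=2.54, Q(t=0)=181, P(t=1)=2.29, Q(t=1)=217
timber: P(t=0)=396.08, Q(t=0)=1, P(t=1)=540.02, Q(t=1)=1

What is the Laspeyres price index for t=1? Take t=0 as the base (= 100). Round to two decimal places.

99.10

Laspeyres price index uses base-period quantities as weights.
ΣP(t=1)·Q(t=0) = 267.52×2 + 2.29×181 + 540.02×1 = 535.04 + 414.49 + 540.02 = 1489.55
ΣP(t=0)·Q(t=0) = 323.61×2 + 2.54×181 + 396.08×1 = 647.22 + 459.74 + 396.08 = 1503.04
Index = 1489.55 / 1503.04 × 100 = 99.1025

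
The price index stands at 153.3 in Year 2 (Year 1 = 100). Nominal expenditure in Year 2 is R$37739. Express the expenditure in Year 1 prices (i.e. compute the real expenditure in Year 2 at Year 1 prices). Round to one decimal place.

Real = Nominal ÷ (Index/100) = 37739 ÷ (153.3/100)
     = 37739 ÷ 1.533 = 24617.7430

24617.7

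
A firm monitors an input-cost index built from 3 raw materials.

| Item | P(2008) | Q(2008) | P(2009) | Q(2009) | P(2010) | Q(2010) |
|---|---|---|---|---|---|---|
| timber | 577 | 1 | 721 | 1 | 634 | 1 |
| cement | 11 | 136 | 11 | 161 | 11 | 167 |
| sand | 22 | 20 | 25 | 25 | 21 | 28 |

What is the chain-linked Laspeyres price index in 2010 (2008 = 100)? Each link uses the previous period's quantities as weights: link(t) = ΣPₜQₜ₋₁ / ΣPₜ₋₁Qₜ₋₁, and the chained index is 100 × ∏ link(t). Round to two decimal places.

Link 2008→2009:
ΣP(2009)Q(2008) = 721×1 + 11×136 + 25×20 = 721 + 1496 + 500 = 2717
ΣP(2008)Q(2008) = 577×1 + 11×136 + 22×20 = 577 + 1496 + 440 = 2513
link = 2717/2513 = 1.081178
Link 2009→2010:
ΣP(2010)Q(2009) = 634×1 + 11×161 + 21×25 = 634 + 1771 + 525 = 2930
ΣP(2009)Q(2009) = 721×1 + 11×161 + 25×25 = 721 + 1771 + 625 = 3117
link = 2930/3117 = 0.940006
Chained index = 100 × 1.081178 × 0.940006 = 101.6314

101.63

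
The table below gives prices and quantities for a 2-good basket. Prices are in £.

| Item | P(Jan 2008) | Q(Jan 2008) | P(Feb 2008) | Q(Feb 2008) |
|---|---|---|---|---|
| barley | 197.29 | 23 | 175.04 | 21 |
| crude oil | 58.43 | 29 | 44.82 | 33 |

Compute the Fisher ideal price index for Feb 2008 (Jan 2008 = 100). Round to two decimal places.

Laspeyres component (base-period weights):
ΣP(Feb 2008)Q(Jan 2008) = 175.04×23 + 44.82×29 = 4025.92 + 1299.78 = 5325.7
ΣP(Jan 2008)Q(Jan 2008) = 197.29×23 + 58.43×29 = 4537.67 + 1694.47 = 6232.14
L = 5325.7 / 6232.14 × 100 = 85.4554
Paasche component (current-period weights):
ΣP(Feb 2008)Q(Feb 2008) = 175.04×21 + 44.82×33 = 3675.84 + 1479.06 = 5154.9
ΣP(Jan 2008)Q(Feb 2008) = 197.29×21 + 58.43×33 = 4143.09 + 1928.19 = 6071.28
P = 5154.9 / 6071.28 × 100 = 84.9063
Fisher = √(L × P) = √(85.4554 × 84.9063) = 85.1804

85.18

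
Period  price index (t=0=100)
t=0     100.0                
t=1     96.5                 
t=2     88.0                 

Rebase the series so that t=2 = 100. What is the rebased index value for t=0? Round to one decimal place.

113.6

Rebased(t=0) = 100.0 / 88.0 × 100 = 113.6364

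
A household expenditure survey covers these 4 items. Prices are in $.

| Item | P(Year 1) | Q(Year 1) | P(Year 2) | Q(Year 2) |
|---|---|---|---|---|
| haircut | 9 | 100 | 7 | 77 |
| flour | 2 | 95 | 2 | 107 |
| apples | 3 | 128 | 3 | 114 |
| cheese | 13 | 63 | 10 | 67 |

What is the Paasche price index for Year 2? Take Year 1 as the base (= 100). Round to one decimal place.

83.3

Paasche price index uses current-period quantities as weights.
ΣP(Year 2)·Q(Year 2) = 7×77 + 2×107 + 3×114 + 10×67 = 539 + 214 + 342 + 670 = 1765
ΣP(Year 1)·Q(Year 2) = 9×77 + 2×107 + 3×114 + 13×67 = 693 + 214 + 342 + 871 = 2120
Index = 1765 / 2120 × 100 = 83.2547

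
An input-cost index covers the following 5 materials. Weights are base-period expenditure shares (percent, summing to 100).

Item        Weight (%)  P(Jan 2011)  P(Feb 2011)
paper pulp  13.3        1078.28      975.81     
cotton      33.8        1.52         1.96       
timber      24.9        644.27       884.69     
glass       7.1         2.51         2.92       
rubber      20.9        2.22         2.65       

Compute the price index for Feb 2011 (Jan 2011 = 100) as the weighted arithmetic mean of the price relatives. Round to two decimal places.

paper pulp: 13.3 × (975.81/1078.28) = 13.3 × 0.904969 = 12.0361
cotton: 33.8 × (1.96/1.52) = 33.8 × 1.289474 = 43.5842
timber: 24.9 × (884.69/644.27) = 24.9 × 1.373167 = 34.1918
glass: 7.1 × (2.92/2.51) = 7.1 × 1.163347 = 8.2598
rubber: 20.9 × (2.65/2.22) = 20.9 × 1.193694 = 24.9482
Index = Σ wᵢ·(p₁ᵢ/p₀ᵢ) = 12.0361 + 43.5842 + 34.1918 + 8.2598 + 24.9482 = 123.0201

123.02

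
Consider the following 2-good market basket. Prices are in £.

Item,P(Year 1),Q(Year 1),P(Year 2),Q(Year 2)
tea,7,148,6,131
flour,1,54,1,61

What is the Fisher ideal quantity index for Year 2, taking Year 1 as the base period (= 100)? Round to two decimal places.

Laspeyres component (base-period weights):
ΣP(Year 1)Q(Year 2) = 7×131 + 1×61 = 917 + 61 = 978
ΣP(Year 1)Q(Year 1) = 7×148 + 1×54 = 1036 + 54 = 1090
L = 978 / 1090 × 100 = 89.7248
Paasche component (current-period weights):
ΣP(Year 2)Q(Year 2) = 6×131 + 1×61 = 786 + 61 = 847
ΣP(Year 2)Q(Year 1) = 6×148 + 1×54 = 888 + 54 = 942
P = 847 / 942 × 100 = 89.9151
Fisher = √(L × P) = √(89.7248 × 89.9151) = 89.8199

89.82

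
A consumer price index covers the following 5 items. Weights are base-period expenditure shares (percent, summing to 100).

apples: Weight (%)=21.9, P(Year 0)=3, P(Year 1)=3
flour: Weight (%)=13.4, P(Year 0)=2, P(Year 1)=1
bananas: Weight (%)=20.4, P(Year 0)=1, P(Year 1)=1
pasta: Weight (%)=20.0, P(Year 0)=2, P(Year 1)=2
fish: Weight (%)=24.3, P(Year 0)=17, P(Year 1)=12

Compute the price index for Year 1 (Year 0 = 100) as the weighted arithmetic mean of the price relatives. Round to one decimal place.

apples: 21.9 × (3/3) = 21.9 × 1.000000 = 21.9000
flour: 13.4 × (1/2) = 13.4 × 0.500000 = 6.7000
bananas: 20.4 × (1/1) = 20.4 × 1.000000 = 20.4000
pasta: 20.0 × (2/2) = 20.0 × 1.000000 = 20.0000
fish: 24.3 × (12/17) = 24.3 × 0.705882 = 17.1529
Index = Σ wᵢ·(p₁ᵢ/p₀ᵢ) = 21.9000 + 6.7000 + 20.4000 + 20.0000 + 17.1529 = 86.1529

86.2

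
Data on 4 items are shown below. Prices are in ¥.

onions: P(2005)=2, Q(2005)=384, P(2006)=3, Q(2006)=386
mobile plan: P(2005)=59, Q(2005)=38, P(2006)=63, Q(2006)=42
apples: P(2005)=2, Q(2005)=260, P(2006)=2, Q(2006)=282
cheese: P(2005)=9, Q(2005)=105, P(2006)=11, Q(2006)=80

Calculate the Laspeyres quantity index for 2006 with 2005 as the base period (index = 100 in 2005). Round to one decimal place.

101.3

Laspeyres quantity index uses base-period prices as weights.
ΣP(2005)·Q(2006) = 2×386 + 59×42 + 2×282 + 9×80 = 772 + 2478 + 564 + 720 = 4534
ΣP(2005)·Q(2005) = 2×384 + 59×38 + 2×260 + 9×105 = 768 + 2242 + 520 + 945 = 4475
Index = 4534 / 4475 × 100 = 101.3184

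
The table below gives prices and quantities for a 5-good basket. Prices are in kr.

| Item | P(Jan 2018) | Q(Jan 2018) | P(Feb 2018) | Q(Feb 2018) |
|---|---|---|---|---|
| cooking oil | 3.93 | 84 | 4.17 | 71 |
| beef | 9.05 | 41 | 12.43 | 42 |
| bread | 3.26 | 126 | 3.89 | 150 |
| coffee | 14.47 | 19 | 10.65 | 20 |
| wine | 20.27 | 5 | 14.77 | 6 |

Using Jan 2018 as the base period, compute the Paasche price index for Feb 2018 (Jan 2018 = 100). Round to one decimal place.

Paasche price index uses current-period quantities as weights.
ΣP(Feb 2018)·Q(Feb 2018) = 4.17×71 + 12.43×42 + 3.89×150 + 10.65×20 + 14.77×6 = 296.07 + 522.06 + 583.5 + 213 + 88.62 = 1703.25
ΣP(Jan 2018)·Q(Feb 2018) = 3.93×71 + 9.05×42 + 3.26×150 + 14.47×20 + 20.27×6 = 279.03 + 380.1 + 489 + 289.4 + 121.62 = 1559.15
Index = 1703.25 / 1559.15 × 100 = 109.2422

109.2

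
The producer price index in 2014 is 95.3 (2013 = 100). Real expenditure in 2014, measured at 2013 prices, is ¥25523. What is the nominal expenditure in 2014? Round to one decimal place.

Nominal = Real × (Index/100) = 25523 × (95.3/100)
        = 25523 × 0.953 = 24323.4190

24323.4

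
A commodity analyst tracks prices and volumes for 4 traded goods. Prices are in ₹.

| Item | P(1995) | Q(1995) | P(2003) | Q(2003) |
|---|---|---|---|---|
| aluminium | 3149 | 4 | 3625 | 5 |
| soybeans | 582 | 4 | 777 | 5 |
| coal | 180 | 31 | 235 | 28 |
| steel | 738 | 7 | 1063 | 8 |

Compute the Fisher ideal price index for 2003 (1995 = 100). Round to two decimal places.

125.64

Laspeyres component (base-period weights):
ΣP(2003)Q(1995) = 3625×4 + 777×4 + 235×31 + 1063×7 = 14500 + 3108 + 7285 + 7441 = 32334
ΣP(1995)Q(1995) = 3149×4 + 582×4 + 180×31 + 738×7 = 12596 + 2328 + 5580 + 5166 = 25670
L = 32334 / 25670 × 100 = 125.9603
Paasche component (current-period weights):
ΣP(2003)Q(2003) = 3625×5 + 777×5 + 235×28 + 1063×8 = 18125 + 3885 + 6580 + 8504 = 37094
ΣP(1995)Q(2003) = 3149×5 + 582×5 + 180×28 + 738×8 = 15745 + 2910 + 5040 + 5904 = 29599
P = 37094 / 29599 × 100 = 125.3218
Fisher = √(L × P) = √(125.9603 × 125.3218) = 125.6406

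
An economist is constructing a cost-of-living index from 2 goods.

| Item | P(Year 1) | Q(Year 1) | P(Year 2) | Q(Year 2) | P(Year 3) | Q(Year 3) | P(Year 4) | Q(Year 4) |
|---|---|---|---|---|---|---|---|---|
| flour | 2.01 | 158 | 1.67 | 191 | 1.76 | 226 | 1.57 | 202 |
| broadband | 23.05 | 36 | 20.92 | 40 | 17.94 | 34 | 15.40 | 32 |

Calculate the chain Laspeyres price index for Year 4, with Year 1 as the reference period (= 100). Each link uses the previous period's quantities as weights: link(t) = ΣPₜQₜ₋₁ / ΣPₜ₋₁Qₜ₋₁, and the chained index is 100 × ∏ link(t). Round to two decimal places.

70.44

Link Year 1→Year 2:
ΣP(Year 2)Q(Year 1) = 1.67×158 + 20.92×36 = 263.86 + 753.12 = 1016.98
ΣP(Year 1)Q(Year 1) = 2.01×158 + 23.05×36 = 317.58 + 829.8 = 1147.38
link = 1016.98/1147.38 = 0.886350
Link Year 2→Year 3:
ΣP(Year 3)Q(Year 2) = 1.76×191 + 17.94×40 = 336.16 + 717.6 = 1053.76
ΣP(Year 2)Q(Year 2) = 1.67×191 + 20.92×40 = 318.97 + 836.8 = 1155.77
link = 1053.76/1155.77 = 0.911738
Link Year 3→Year 4:
ΣP(Year 4)Q(Year 3) = 1.57×226 + 15.40×34 = 354.82 + 523.6 = 878.42
ΣP(Year 3)Q(Year 3) = 1.76×226 + 17.94×34 = 397.76 + 609.96 = 1007.72
link = 878.42/1007.72 = 0.871691
Chained index = 100 × 0.886350 × 0.911738 × 0.871691 = 70.4430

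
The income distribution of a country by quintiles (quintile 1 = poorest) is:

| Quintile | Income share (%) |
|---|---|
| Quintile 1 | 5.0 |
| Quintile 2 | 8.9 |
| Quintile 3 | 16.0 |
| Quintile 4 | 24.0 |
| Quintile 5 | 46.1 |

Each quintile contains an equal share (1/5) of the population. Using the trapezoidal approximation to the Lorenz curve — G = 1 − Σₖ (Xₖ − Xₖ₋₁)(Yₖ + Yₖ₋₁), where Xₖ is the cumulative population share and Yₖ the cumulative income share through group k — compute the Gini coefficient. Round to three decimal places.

0.389

Cumulative income shares Yₖ: 0.0500, 0.1390, 0.2990, 0.5390, 1.0000
Σ (Xₖ−Xₖ₋₁)(Yₖ+Yₖ₋₁) = (1/5)(0.0500+0.0000) + (1/5)(0.1390+0.0500) + (1/5)(0.2990+0.1390) + (1/5)(0.5390+0.2990) + (1/5)(1.0000+0.5390)
  = 0.0100 + 0.0378 + 0.0876 + 0.1676 + 0.3078 = 0.6108
G = 1 − 0.6108 = 0.3892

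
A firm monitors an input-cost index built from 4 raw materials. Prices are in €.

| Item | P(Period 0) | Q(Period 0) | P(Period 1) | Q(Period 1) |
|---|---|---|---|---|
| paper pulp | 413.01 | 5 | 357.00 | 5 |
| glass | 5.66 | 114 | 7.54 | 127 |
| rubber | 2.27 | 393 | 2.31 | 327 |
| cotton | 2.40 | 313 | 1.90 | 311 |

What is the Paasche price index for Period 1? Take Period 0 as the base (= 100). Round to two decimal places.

95.70

Paasche price index uses current-period quantities as weights.
ΣP(Period 1)·Q(Period 1) = 357.00×5 + 7.54×127 + 2.31×327 + 1.90×311 = 1785 + 957.58 + 755.37 + 590.9 = 4088.85
ΣP(Period 0)·Q(Period 1) = 413.01×5 + 5.66×127 + 2.27×327 + 2.40×311 = 2065.05 + 718.82 + 742.29 + 746.4 = 4272.56
Index = 4088.85 / 4272.56 × 100 = 95.7002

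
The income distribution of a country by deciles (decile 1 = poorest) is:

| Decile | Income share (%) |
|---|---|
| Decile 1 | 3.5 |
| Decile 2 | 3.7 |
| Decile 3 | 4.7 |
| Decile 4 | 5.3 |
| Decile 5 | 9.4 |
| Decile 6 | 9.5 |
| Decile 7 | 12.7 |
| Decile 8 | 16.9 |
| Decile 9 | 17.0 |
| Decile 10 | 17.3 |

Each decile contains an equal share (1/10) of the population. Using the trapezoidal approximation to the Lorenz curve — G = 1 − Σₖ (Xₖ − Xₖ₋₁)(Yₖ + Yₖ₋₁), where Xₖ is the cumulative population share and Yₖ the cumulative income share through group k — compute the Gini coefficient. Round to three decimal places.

0.301

Cumulative income shares Yₖ: 0.0350, 0.0720, 0.1190, 0.1720, 0.2660, 0.3610, 0.4880, 0.6570, 0.8270, 1.0000
Σ (Xₖ−Xₖ₋₁)(Yₖ+Yₖ₋₁) = (1/10)(0.0350+0.0000) + (1/10)(0.0720+0.0350) + (1/10)(0.1190+0.0720) + (1/10)(0.1720+0.1190) + (1/10)(0.2660+0.1720) + (1/10)(0.3610+0.2660) + (1/10)(0.4880+0.3610) + (1/10)(0.6570+0.4880) + (1/10)(0.8270+0.6570) + (1/10)(1.0000+0.8270)
  = 0.0035 + 0.0107 + 0.0191 + 0.0291 + 0.0438 + 0.0627 + 0.0849 + 0.1145 + 0.1484 + 0.1827 = 0.6994
G = 1 − 0.6994 = 0.3006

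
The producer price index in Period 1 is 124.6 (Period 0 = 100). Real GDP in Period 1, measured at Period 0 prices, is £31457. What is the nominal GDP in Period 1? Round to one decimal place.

39195.4

Nominal = Real × (Index/100) = 31457 × (124.6/100)
        = 31457 × 1.246 = 39195.4220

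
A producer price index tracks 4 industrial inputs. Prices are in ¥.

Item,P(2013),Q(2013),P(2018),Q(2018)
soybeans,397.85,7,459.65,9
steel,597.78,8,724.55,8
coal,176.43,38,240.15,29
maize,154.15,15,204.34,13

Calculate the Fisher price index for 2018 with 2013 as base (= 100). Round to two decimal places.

Laspeyres component (base-period weights):
ΣP(2018)Q(2013) = 459.65×7 + 724.55×8 + 240.15×38 + 204.34×15 = 3217.55 + 5796.4 + 9125.7 + 3065.1 = 21204.75
ΣP(2013)Q(2013) = 397.85×7 + 597.78×8 + 176.43×38 + 154.15×15 = 2784.95 + 4782.24 + 6704.34 + 2312.25 = 16583.78
L = 21204.75 / 16583.78 × 100 = 127.8644
Paasche component (current-period weights):
ΣP(2018)Q(2018) = 459.65×9 + 724.55×8 + 240.15×29 + 204.34×13 = 4136.85 + 5796.4 + 6964.35 + 2656.42 = 19554.02
ΣP(2013)Q(2018) = 397.85×9 + 597.78×8 + 176.43×29 + 154.15×13 = 3580.65 + 4782.24 + 5116.47 + 2003.95 = 15483.31
P = 19554.02 / 15483.31 × 100 = 126.2910
Fisher = √(L × P) = √(127.8644 × 126.2910) = 127.0752

127.08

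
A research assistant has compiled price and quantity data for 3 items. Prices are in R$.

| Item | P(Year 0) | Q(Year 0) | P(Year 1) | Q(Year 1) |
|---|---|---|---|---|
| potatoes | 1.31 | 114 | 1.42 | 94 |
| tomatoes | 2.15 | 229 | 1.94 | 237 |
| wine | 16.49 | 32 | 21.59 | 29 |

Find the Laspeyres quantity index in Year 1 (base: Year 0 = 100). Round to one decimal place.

95.0

Laspeyres quantity index uses base-period prices as weights.
ΣP(Year 0)·Q(Year 1) = 1.31×94 + 2.15×237 + 16.49×29 = 123.14 + 509.55 + 478.21 = 1110.9
ΣP(Year 0)·Q(Year 0) = 1.31×114 + 2.15×229 + 16.49×32 = 149.34 + 492.35 + 527.68 = 1169.37
Index = 1110.9 / 1169.37 × 100 = 94.9999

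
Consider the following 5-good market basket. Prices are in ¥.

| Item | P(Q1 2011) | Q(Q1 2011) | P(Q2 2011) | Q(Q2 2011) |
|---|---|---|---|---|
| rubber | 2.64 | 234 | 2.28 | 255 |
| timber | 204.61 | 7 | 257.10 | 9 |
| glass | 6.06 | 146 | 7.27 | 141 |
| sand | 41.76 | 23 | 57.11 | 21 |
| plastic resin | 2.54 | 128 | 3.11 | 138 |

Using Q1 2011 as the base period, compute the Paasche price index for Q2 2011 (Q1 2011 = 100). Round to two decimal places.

120.72

Paasche price index uses current-period quantities as weights.
ΣP(Q2 2011)·Q(Q2 2011) = 2.28×255 + 257.10×9 + 7.27×141 + 57.11×21 + 3.11×138 = 581.4 + 2313.9 + 1025.07 + 1199.31 + 429.18 = 5548.86
ΣP(Q1 2011)·Q(Q2 2011) = 2.64×255 + 204.61×9 + 6.06×141 + 41.76×21 + 2.54×138 = 673.2 + 1841.49 + 854.46 + 876.96 + 350.52 = 4596.63
Index = 5548.86 / 4596.63 × 100 = 120.7158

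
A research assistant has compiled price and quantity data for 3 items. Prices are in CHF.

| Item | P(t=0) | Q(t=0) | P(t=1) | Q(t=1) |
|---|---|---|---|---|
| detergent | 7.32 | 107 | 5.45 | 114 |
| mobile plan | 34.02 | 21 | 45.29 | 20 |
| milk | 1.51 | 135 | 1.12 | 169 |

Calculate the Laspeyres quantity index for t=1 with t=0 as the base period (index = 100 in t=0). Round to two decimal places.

104.03

Laspeyres quantity index uses base-period prices as weights.
ΣP(t=0)·Q(t=1) = 7.32×114 + 34.02×20 + 1.51×169 = 834.48 + 680.4 + 255.19 = 1770.07
ΣP(t=0)·Q(t=0) = 7.32×107 + 34.02×21 + 1.51×135 = 783.24 + 714.42 + 203.85 = 1701.51
Index = 1770.07 / 1701.51 × 100 = 104.0294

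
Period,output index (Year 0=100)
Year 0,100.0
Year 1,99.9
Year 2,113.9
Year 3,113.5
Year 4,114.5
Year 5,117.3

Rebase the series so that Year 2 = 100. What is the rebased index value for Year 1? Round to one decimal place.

Rebased(Year 1) = 99.9 / 113.9 × 100 = 87.7085

87.7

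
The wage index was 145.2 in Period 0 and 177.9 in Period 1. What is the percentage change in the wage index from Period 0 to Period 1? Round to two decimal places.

Change = (177.9 − 145.2) / 145.2 × 100
       = 32.7 / 145.2 × 100 = 22.5207%

22.52%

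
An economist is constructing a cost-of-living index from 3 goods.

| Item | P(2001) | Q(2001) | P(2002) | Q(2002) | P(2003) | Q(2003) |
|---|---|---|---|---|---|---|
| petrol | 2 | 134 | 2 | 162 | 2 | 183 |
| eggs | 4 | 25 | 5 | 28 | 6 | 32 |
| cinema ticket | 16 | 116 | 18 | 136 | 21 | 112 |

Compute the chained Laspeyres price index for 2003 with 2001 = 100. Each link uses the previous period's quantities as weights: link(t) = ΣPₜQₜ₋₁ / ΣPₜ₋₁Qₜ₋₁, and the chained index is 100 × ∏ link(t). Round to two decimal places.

128.26

Link 2001→2002:
ΣP(2002)Q(2001) = 2×134 + 5×25 + 18×116 = 268 + 125 + 2088 = 2481
ΣP(2001)Q(2001) = 2×134 + 4×25 + 16×116 = 268 + 100 + 1856 = 2224
link = 2481/2224 = 1.115558
Link 2002→2003:
ΣP(2003)Q(2002) = 2×162 + 6×28 + 21×136 = 324 + 168 + 2856 = 3348
ΣP(2002)Q(2002) = 2×162 + 5×28 + 18×136 = 324 + 140 + 2448 = 2912
link = 3348/2912 = 1.149725
Chained index = 100 × 1.115558 × 1.149725 = 128.2585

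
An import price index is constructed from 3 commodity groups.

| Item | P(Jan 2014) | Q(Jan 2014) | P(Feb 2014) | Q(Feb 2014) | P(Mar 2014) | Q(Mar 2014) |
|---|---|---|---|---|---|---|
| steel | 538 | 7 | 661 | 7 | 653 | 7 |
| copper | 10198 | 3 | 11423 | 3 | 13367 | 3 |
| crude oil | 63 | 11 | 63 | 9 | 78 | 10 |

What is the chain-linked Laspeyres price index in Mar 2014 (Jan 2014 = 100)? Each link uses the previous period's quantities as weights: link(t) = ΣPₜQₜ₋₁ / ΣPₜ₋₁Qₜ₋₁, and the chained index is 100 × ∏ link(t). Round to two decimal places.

Link Jan 2014→Feb 2014:
ΣP(Feb 2014)Q(Jan 2014) = 661×7 + 11423×3 + 63×11 = 4627 + 34269 + 693 = 39589
ΣP(Jan 2014)Q(Jan 2014) = 538×7 + 10198×3 + 63×11 = 3766 + 30594 + 693 = 35053
link = 39589/35053 = 1.129404
Link Feb 2014→Mar 2014:
ΣP(Mar 2014)Q(Feb 2014) = 653×7 + 13367×3 + 78×9 = 4571 + 40101 + 702 = 45374
ΣP(Feb 2014)Q(Feb 2014) = 661×7 + 11423×3 + 63×9 = 4627 + 34269 + 567 = 39463
link = 45374/39463 = 1.149786
Chained index = 100 × 1.129404 × 1.149786 = 129.8573

129.86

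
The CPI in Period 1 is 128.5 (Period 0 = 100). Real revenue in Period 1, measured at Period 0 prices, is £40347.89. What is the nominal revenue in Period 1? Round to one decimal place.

Nominal = Real × (Index/100) = 40347.89 × (128.5/100)
        = 40347.89 × 1.285 = 51847.0386

51847.0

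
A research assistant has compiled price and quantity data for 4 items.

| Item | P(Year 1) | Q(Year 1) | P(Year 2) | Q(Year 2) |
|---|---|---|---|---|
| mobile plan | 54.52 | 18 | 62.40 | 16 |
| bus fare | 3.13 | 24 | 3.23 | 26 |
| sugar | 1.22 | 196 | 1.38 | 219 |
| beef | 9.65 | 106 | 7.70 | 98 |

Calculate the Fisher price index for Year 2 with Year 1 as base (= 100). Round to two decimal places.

98.70

Laspeyres component (base-period weights):
ΣP(Year 2)Q(Year 1) = 62.40×18 + 3.23×24 + 1.38×196 + 7.70×106 = 1123.2 + 77.52 + 270.48 + 816.2 = 2287.4
ΣP(Year 1)Q(Year 1) = 54.52×18 + 3.13×24 + 1.22×196 + 9.65×106 = 981.36 + 75.12 + 239.12 + 1022.9 = 2318.5
L = 2287.4 / 2318.5 × 100 = 98.6586
Paasche component (current-period weights):
ΣP(Year 2)Q(Year 2) = 62.40×16 + 3.23×26 + 1.38×219 + 7.70×98 = 998.4 + 83.98 + 302.22 + 754.6 = 2139.2
ΣP(Year 1)Q(Year 2) = 54.52×16 + 3.13×26 + 1.22×219 + 9.65×98 = 872.32 + 81.38 + 267.18 + 945.7 = 2166.58
P = 2139.2 / 2166.58 × 100 = 98.7363
Fisher = √(L × P) = √(98.6586 × 98.7363) = 98.6974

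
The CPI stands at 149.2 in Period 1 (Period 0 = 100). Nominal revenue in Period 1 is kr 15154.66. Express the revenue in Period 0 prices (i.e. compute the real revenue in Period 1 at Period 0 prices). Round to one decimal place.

Real = Nominal ÷ (Index/100) = 15154.66 ÷ (149.2/100)
     = 15154.66 ÷ 1.492 = 10157.2788

10157.3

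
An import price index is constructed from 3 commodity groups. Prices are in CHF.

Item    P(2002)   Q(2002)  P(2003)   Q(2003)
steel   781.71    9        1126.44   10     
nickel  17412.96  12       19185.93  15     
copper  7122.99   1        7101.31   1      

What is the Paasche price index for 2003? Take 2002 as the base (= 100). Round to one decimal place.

Paasche price index uses current-period quantities as weights.
ΣP(2003)·Q(2003) = 1126.44×10 + 19185.93×15 + 7101.31×1 = 11264.4 + 287788.95 + 7101.31 = 306154.66
ΣP(2002)·Q(2003) = 781.71×10 + 17412.96×15 + 7122.99×1 = 7817.1 + 261194.4 + 7122.99 = 276134.49
Index = 306154.66 / 276134.49 × 100 = 110.8716

110.9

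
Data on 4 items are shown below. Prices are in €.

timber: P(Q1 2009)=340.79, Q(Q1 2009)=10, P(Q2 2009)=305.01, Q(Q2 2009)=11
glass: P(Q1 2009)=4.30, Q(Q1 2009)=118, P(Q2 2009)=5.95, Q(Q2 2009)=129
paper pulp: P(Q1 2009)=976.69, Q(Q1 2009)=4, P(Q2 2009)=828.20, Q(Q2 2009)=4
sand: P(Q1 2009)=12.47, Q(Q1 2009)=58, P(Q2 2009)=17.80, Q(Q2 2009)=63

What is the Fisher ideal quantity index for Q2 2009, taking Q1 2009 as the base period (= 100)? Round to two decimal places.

Laspeyres component (base-period weights):
ΣP(Q1 2009)Q(Q2 2009) = 340.79×11 + 4.30×129 + 976.69×4 + 12.47×63 = 3748.69 + 554.7 + 3906.76 + 785.61 = 8995.76
ΣP(Q1 2009)Q(Q1 2009) = 340.79×10 + 4.30×118 + 976.69×4 + 12.47×58 = 3407.9 + 507.4 + 3906.76 + 723.26 = 8545.32
L = 8995.76 / 8545.32 × 100 = 105.2712
Paasche component (current-period weights):
ΣP(Q2 2009)Q(Q2 2009) = 305.01×11 + 5.95×129 + 828.20×4 + 17.80×63 = 3355.11 + 767.55 + 3312.8 + 1121.4 = 8556.86
ΣP(Q2 2009)Q(Q1 2009) = 305.01×10 + 5.95×118 + 828.20×4 + 17.80×58 = 3050.1 + 702.1 + 3312.8 + 1032.4 = 8097.4
P = 8556.86 / 8097.4 × 100 = 105.6742
Fisher = √(L × P) = √(105.2712 × 105.6742) = 105.4725

105.47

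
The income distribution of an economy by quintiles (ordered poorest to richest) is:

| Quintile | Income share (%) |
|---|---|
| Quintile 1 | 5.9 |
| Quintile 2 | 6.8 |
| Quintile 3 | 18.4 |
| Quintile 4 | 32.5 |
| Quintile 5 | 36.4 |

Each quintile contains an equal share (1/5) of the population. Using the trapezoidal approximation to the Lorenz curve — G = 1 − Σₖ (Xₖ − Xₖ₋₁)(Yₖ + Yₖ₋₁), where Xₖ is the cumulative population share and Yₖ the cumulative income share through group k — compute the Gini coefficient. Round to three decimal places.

Cumulative income shares Yₖ: 0.0590, 0.1270, 0.3110, 0.6360, 1.0000
Σ (Xₖ−Xₖ₋₁)(Yₖ+Yₖ₋₁) = (1/5)(0.0590+0.0000) + (1/5)(0.1270+0.0590) + (1/5)(0.3110+0.1270) + (1/5)(0.6360+0.3110) + (1/5)(1.0000+0.6360)
  = 0.0118 + 0.0372 + 0.0876 + 0.1894 + 0.3272 = 0.6532
G = 1 − 0.6532 = 0.3468

0.347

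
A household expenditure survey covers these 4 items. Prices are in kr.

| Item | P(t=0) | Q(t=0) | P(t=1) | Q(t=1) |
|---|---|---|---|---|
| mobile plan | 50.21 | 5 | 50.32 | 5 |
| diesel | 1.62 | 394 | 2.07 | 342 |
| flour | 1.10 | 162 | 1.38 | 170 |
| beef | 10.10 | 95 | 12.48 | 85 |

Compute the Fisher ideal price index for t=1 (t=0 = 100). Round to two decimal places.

122.01

Laspeyres component (base-period weights):
ΣP(t=1)Q(t=0) = 50.32×5 + 2.07×394 + 1.38×162 + 12.48×95 = 251.6 + 815.58 + 223.56 + 1185.6 = 2476.34
ΣP(t=0)Q(t=0) = 50.21×5 + 1.62×394 + 1.10×162 + 10.10×95 = 251.05 + 638.28 + 178.2 + 959.5 = 2027.03
L = 2476.34 / 2027.03 × 100 = 122.1659
Paasche component (current-period weights):
ΣP(t=1)Q(t=1) = 50.32×5 + 2.07×342 + 1.38×170 + 12.48×85 = 251.6 + 707.94 + 234.6 + 1060.8 = 2254.94
ΣP(t=0)Q(t=1) = 50.21×5 + 1.62×342 + 1.10×170 + 10.10×85 = 251.05 + 554.04 + 187 + 858.5 = 1850.59
P = 2254.94 / 1850.59 × 100 = 121.8498
Fisher = √(L × P) = √(122.1659 × 121.8498) = 122.0078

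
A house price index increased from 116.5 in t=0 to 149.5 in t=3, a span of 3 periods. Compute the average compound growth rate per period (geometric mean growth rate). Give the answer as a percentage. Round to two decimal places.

8.67%

Growth factor = (149.5/116.5)^(1/3) = (1.283262)^(1/3) = 1.086689
Growth rate = 1.086689 − 1 = 0.086689 = 8.6689%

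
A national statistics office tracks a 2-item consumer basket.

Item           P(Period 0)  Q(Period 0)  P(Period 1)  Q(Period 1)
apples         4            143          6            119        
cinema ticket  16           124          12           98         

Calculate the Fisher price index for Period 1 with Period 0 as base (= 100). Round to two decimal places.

92.12

Laspeyres component (base-period weights):
ΣP(Period 1)Q(Period 0) = 6×143 + 12×124 = 858 + 1488 = 2346
ΣP(Period 0)Q(Period 0) = 4×143 + 16×124 = 572 + 1984 = 2556
L = 2346 / 2556 × 100 = 91.7840
Paasche component (current-period weights):
ΣP(Period 1)Q(Period 1) = 6×119 + 12×98 = 714 + 1176 = 1890
ΣP(Period 0)Q(Period 1) = 4×119 + 16×98 = 476 + 1568 = 2044
P = 1890 / 2044 × 100 = 92.4658
Fisher = √(L × P) = √(91.7840 × 92.4658) = 92.1243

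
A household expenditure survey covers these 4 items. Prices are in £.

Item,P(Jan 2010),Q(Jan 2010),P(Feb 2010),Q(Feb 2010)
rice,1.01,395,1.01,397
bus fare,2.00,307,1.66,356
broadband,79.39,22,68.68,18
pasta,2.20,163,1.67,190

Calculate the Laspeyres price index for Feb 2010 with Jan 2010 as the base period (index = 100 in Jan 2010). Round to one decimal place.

Laspeyres price index uses base-period quantities as weights.
ΣP(Feb 2010)·Q(Jan 2010) = 1.01×395 + 1.66×307 + 68.68×22 + 1.67×163 = 398.95 + 509.62 + 1510.96 + 272.21 = 2691.74
ΣP(Jan 2010)·Q(Jan 2010) = 1.01×395 + 2.00×307 + 79.39×22 + 2.20×163 = 398.95 + 614 + 1746.58 + 358.6 = 3118.13
Index = 2691.74 / 3118.13 × 100 = 86.3255

86.3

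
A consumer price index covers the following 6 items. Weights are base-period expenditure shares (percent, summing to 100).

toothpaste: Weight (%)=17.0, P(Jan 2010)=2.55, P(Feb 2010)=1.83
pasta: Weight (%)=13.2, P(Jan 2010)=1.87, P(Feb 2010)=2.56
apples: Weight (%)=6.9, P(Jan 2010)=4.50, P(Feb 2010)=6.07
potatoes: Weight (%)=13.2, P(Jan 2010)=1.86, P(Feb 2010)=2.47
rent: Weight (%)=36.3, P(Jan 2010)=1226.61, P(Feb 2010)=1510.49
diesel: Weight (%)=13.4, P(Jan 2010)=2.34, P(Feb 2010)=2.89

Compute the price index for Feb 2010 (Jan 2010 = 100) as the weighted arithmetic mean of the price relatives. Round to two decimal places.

118.36

toothpaste: 17.0 × (1.83/2.55) = 17.0 × 0.717647 = 12.2000
pasta: 13.2 × (2.56/1.87) = 13.2 × 1.368984 = 18.0706
apples: 6.9 × (6.07/4.50) = 6.9 × 1.348889 = 9.3073
potatoes: 13.2 × (2.47/1.86) = 13.2 × 1.327957 = 17.5290
rent: 36.3 × (1510.49/1226.61) = 36.3 × 1.231435 = 44.7011
diesel: 13.4 × (2.89/2.34) = 13.4 × 1.235043 = 16.5496
Index = Σ wᵢ·(p₁ᵢ/p₀ᵢ) = 12.2000 + 18.0706 + 9.3073 + 17.5290 + 44.7011 + 16.5496 = 118.3576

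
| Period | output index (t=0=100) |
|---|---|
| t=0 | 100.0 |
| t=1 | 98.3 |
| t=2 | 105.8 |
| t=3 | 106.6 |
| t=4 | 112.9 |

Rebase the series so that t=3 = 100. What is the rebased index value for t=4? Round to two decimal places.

Rebased(t=4) = 112.9 / 106.6 × 100 = 105.9099

105.91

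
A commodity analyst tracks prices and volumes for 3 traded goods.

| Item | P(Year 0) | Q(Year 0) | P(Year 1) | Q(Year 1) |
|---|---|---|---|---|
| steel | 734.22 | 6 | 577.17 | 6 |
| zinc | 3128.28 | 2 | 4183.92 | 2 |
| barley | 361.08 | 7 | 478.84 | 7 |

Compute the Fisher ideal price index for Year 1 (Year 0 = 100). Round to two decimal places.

115.11

Laspeyres component (base-period weights):
ΣP(Year 1)Q(Year 0) = 577.17×6 + 4183.92×2 + 478.84×7 = 3463.02 + 8367.84 + 3351.88 = 15182.74
ΣP(Year 0)Q(Year 0) = 734.22×6 + 3128.28×2 + 361.08×7 = 4405.32 + 6256.56 + 2527.56 = 13189.44
L = 15182.74 / 13189.44 × 100 = 115.1128
Paasche component (current-period weights):
ΣP(Year 1)Q(Year 1) = 577.17×6 + 4183.92×2 + 478.84×7 = 3463.02 + 8367.84 + 3351.88 = 15182.74
ΣP(Year 0)Q(Year 1) = 734.22×6 + 3128.28×2 + 361.08×7 = 4405.32 + 6256.56 + 2527.56 = 13189.44
P = 15182.74 / 13189.44 × 100 = 115.1128
Fisher = √(L × P) = √(115.1128 × 115.1128) = 115.1128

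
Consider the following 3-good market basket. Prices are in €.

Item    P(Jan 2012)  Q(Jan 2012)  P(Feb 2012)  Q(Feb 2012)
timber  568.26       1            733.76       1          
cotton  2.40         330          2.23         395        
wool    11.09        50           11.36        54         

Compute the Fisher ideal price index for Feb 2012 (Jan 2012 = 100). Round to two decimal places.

105.88

Laspeyres component (base-period weights):
ΣP(Feb 2012)Q(Jan 2012) = 733.76×1 + 2.23×330 + 11.36×50 = 733.76 + 735.9 + 568 = 2037.66
ΣP(Jan 2012)Q(Jan 2012) = 568.26×1 + 2.40×330 + 11.09×50 = 568.26 + 792 + 554.5 = 1914.76
L = 2037.66 / 1914.76 × 100 = 106.4186
Paasche component (current-period weights):
ΣP(Feb 2012)Q(Feb 2012) = 733.76×1 + 2.23×395 + 11.36×54 = 733.76 + 880.85 + 613.44 = 2228.05
ΣP(Jan 2012)Q(Feb 2012) = 568.26×1 + 2.40×395 + 11.09×54 = 568.26 + 948 + 598.86 = 2115.12
P = 2228.05 / 2115.12 × 100 = 105.3392
Fisher = √(L × P) = √(106.4186 × 105.3392) = 105.8775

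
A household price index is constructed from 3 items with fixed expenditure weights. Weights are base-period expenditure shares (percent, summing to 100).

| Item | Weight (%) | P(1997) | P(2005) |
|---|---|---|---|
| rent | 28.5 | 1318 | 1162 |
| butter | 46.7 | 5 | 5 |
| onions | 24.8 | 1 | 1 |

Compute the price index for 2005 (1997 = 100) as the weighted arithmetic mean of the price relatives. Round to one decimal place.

96.6

rent: 28.5 × (1162/1318) = 28.5 × 0.881639 = 25.1267
butter: 46.7 × (5/5) = 46.7 × 1.000000 = 46.7000
onions: 24.8 × (1/1) = 24.8 × 1.000000 = 24.8000
Index = Σ wᵢ·(p₁ᵢ/p₀ᵢ) = 25.1267 + 46.7000 + 24.8000 = 96.6267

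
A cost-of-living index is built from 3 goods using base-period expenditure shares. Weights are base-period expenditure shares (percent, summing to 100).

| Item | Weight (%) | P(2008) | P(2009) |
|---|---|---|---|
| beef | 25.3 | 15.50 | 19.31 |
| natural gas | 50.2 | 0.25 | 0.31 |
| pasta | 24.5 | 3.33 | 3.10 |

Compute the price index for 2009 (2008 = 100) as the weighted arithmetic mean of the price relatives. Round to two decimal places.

116.57

beef: 25.3 × (19.31/15.50) = 25.3 × 1.245806 = 31.5189
natural gas: 50.2 × (0.31/0.25) = 50.2 × 1.240000 = 62.2480
pasta: 24.5 × (3.10/3.33) = 24.5 × 0.930931 = 22.8078
Index = Σ wᵢ·(p₁ᵢ/p₀ᵢ) = 31.5189 + 62.2480 + 22.8078 = 116.5747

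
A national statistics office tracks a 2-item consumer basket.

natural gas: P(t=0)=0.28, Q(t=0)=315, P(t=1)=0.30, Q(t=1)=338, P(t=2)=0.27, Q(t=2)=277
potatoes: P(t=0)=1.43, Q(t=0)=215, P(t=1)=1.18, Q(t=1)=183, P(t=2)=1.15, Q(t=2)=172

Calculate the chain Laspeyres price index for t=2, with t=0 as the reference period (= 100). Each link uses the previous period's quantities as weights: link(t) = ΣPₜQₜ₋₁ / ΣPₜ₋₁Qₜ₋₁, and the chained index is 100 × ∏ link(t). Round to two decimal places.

Link t=0→t=1:
ΣP(t=1)Q(t=0) = 0.30×315 + 1.18×215 = 94.5 + 253.7 = 348.2
ΣP(t=0)Q(t=0) = 0.28×315 + 1.43×215 = 88.2 + 307.45 = 395.65
link = 348.2/395.65 = 0.880071
Link t=1→t=2:
ΣP(t=2)Q(t=1) = 0.27×338 + 1.15×183 = 91.26 + 210.45 = 301.71
ΣP(t=1)Q(t=1) = 0.30×338 + 1.18×183 = 101.4 + 215.94 = 317.34
link = 301.71/317.34 = 0.950747
Chained index = 100 × 0.880071 × 0.950747 = 83.6724

83.67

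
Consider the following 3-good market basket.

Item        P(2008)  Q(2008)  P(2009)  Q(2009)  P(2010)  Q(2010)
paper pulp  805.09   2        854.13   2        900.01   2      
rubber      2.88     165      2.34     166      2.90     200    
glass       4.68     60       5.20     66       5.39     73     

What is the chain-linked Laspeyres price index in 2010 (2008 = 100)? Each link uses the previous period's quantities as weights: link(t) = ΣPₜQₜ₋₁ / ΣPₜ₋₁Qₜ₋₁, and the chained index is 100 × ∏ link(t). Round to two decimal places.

109.92

Link 2008→2009:
ΣP(2009)Q(2008) = 854.13×2 + 2.34×165 + 5.20×60 = 1708.26 + 386.1 + 312 = 2406.36
ΣP(2008)Q(2008) = 805.09×2 + 2.88×165 + 4.68×60 = 1610.18 + 475.2 + 280.8 = 2366.18
link = 2406.36/2366.18 = 1.016981
Link 2009→2010:
ΣP(2010)Q(2009) = 900.01×2 + 2.90×166 + 5.39×66 = 1800.02 + 481.4 + 355.74 = 2637.16
ΣP(2009)Q(2009) = 854.13×2 + 2.34×166 + 5.20×66 = 1708.26 + 388.44 + 343.2 = 2439.9
link = 2637.16/2439.9 = 1.080848
Chained index = 100 × 1.016981 × 1.080848 = 109.9201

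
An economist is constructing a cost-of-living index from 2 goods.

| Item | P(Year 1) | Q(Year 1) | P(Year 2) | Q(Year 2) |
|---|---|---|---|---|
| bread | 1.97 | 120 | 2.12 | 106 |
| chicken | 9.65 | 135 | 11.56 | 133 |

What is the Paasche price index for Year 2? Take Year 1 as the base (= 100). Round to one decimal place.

118.1

Paasche price index uses current-period quantities as weights.
ΣP(Year 2)·Q(Year 2) = 2.12×106 + 11.56×133 = 224.72 + 1537.48 = 1762.2
ΣP(Year 1)·Q(Year 2) = 1.97×106 + 9.65×133 = 208.82 + 1283.45 = 1492.27
Index = 1762.2 / 1492.27 × 100 = 118.0885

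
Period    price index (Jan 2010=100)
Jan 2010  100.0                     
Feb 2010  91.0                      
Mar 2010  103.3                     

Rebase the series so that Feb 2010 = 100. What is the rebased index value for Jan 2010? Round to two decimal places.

Rebased(Jan 2010) = 100.0 / 91.0 × 100 = 109.8901

109.89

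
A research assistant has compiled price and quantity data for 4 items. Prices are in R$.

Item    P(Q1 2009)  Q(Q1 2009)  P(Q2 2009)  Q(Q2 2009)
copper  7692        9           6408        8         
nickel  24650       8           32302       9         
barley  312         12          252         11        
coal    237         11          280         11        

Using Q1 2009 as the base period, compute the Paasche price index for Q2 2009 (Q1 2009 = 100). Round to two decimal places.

120.18

Paasche price index uses current-period quantities as weights.
ΣP(Q2 2009)·Q(Q2 2009) = 6408×8 + 32302×9 + 252×11 + 280×11 = 51264 + 290718 + 2772 + 3080 = 347834
ΣP(Q1 2009)·Q(Q2 2009) = 7692×8 + 24650×9 + 312×11 + 237×11 = 61536 + 221850 + 3432 + 2607 = 289425
Index = 347834 / 289425 × 100 = 120.1810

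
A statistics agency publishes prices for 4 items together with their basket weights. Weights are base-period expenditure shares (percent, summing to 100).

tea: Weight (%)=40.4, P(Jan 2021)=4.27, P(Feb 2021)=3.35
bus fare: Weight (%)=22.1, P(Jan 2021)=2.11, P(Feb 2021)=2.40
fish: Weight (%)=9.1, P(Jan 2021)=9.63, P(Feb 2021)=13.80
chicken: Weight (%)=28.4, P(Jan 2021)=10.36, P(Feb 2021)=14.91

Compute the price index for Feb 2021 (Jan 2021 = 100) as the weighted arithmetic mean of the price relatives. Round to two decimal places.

tea: 40.4 × (3.35/4.27) = 40.4 × 0.784543 = 31.6956
bus fare: 22.1 × (2.40/2.11) = 22.1 × 1.137441 = 25.1374
fish: 9.1 × (13.80/9.63) = 9.1 × 1.433022 = 13.0405
chicken: 28.4 × (14.91/10.36) = 28.4 × 1.439189 = 40.8730
Index = Σ wᵢ·(p₁ᵢ/p₀ᵢ) = 31.6956 + 25.1374 + 13.0405 + 40.8730 = 110.7465

110.75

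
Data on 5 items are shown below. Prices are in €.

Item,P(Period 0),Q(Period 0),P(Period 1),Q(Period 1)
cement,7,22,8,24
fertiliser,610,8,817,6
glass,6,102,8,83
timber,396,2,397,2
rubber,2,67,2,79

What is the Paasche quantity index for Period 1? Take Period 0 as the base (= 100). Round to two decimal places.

Paasche quantity index uses current-period prices as weights.
ΣP(Period 1)·Q(Period 1) = 8×24 + 817×6 + 8×83 + 397×2 + 2×79 = 192 + 4902 + 664 + 794 + 158 = 6710
ΣP(Period 1)·Q(Period 0) = 8×22 + 817×8 + 8×102 + 397×2 + 2×67 = 176 + 6536 + 816 + 794 + 134 = 8456
Index = 6710 / 8456 × 100 = 79.3519

79.35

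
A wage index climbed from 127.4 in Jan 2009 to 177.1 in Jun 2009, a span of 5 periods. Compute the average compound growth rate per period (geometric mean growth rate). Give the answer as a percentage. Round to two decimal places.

Growth factor = (177.1/127.4)^(1/5) = (1.390110)^(1/5) = 1.068095
Growth rate = 1.068095 − 1 = 0.068095 = 6.8095%

6.81%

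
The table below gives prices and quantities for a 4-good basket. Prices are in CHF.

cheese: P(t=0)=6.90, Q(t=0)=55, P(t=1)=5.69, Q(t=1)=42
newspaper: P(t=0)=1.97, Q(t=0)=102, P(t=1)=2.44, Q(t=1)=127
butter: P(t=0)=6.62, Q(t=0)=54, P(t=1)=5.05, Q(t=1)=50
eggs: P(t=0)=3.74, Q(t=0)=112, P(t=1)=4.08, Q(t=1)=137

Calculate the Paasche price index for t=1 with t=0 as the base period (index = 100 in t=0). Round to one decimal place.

Paasche price index uses current-period quantities as weights.
ΣP(t=1)·Q(t=1) = 5.69×42 + 2.44×127 + 5.05×50 + 4.08×137 = 238.98 + 309.88 + 252.5 + 558.96 = 1360.32
ΣP(t=0)·Q(t=1) = 6.90×42 + 1.97×127 + 6.62×50 + 3.74×137 = 289.8 + 250.19 + 331 + 512.38 = 1383.37
Index = 1360.32 / 1383.37 × 100 = 98.3338

98.3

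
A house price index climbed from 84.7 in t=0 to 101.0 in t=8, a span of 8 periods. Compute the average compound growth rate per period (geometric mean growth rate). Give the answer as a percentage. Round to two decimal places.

2.22%

Growth factor = (101.0/84.7)^(1/8) = (1.192444)^(1/8) = 1.022244
Growth rate = 1.022244 − 1 = 0.022244 = 2.2244%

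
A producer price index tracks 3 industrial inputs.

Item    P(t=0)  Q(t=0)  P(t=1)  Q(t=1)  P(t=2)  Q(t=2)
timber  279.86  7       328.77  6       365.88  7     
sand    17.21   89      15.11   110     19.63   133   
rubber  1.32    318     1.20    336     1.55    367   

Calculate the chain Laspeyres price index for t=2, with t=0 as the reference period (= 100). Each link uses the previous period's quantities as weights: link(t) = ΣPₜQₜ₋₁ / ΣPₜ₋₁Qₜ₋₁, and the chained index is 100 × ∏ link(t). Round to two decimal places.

Link t=0→t=1:
ΣP(t=1)Q(t=0) = 328.77×7 + 15.11×89 + 1.20×318 = 2301.39 + 1344.79 + 381.6 = 4027.78
ΣP(t=0)Q(t=0) = 279.86×7 + 17.21×89 + 1.32×318 = 1959.02 + 1531.69 + 419.76 = 3910.47
link = 4027.78/3910.47 = 1.029999
Link t=1→t=2:
ΣP(t=2)Q(t=1) = 365.88×6 + 19.63×110 + 1.55×336 = 2195.28 + 2159.3 + 520.8 = 4875.38
ΣP(t=1)Q(t=1) = 328.77×6 + 15.11×110 + 1.20×336 = 1972.62 + 1662.1 + 403.2 = 4037.92
link = 4875.38/4037.92 = 1.207399
Chained index = 100 × 1.029999 × 1.207399 = 124.3620

124.36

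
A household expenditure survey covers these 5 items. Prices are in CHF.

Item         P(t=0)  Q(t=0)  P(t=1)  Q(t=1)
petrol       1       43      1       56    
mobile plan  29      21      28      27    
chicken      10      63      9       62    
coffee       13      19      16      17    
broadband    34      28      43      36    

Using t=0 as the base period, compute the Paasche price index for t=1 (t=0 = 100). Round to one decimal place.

109.8

Paasche price index uses current-period quantities as weights.
ΣP(t=1)·Q(t=1) = 1×56 + 28×27 + 9×62 + 16×17 + 43×36 = 56 + 756 + 558 + 272 + 1548 = 3190
ΣP(t=0)·Q(t=1) = 1×56 + 29×27 + 10×62 + 13×17 + 34×36 = 56 + 783 + 620 + 221 + 1224 = 2904
Index = 3190 / 2904 × 100 = 109.8485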